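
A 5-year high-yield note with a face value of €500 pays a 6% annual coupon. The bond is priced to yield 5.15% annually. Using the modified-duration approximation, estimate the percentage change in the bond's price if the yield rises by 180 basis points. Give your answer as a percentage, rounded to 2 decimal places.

-7.66%

Periodic yield y = 0.0515. Modified duration first:
  t   CF        PV=CF/(1+0.0515)^t    t·PV
  1        30.00        28.5307        28.5307
  2        30.00        27.1333        54.2666
  3        30.00        25.8044        77.4131
  4        30.00        24.5405        98.1622
  5       530.00       412.3153     2,061.5767
  Σ                    518.3242     2,319.9492
P = 518.3242; D_Mac = 4.47586 yrs; D_mod = 4.47586/(1+0.0515) = 4.25665 yrs.
ΔP/P ≈ -D_mod · Δy = -4.25665 × (+0.018) = -0.076620 = -7.6620%.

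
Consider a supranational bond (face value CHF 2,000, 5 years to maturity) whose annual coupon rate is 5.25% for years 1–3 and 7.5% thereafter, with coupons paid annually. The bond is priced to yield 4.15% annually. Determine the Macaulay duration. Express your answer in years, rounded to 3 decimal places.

Periodic yield y = 0.0415. Discount each cash flow and weight by its year:
  t   CF        PV=CF/(1+0.0415)^t    t·PV
  1       105.00       100.8161       100.8161
  2       105.00        96.7990       193.5979
  3       105.00        92.9419       278.8257
  4       150.00       127.4836       509.9342
  5     2,150.00     1,754.4544     8,772.2721
  Σ                  2,172.4950     9,855.4460
Price P = Σ PV = 2,172.4950.
Macaulay duration = Σ(t·PV) / P = 9,855.4460 / 2,172.4950 = 4.53646 years.

4.536 years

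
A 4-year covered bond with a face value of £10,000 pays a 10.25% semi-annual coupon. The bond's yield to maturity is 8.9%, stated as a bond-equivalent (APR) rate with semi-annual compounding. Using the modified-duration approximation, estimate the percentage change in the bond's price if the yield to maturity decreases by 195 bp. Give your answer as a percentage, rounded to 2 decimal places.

+6.34%

Periodic yield y = 0.0445. Modified duration first:
  t   CF        PV=CF/(1+0.0445)^t    t·PV
  1       512.50       490.6654       490.6654
  2       512.50       469.7610       939.5220
  3       512.50       449.7473     1,349.2418
  4       512.50       430.5862     1,722.3447
  5       512.50       412.2414     2,061.2072
  6       512.50       394.6783     2,368.0696
  7       512.50       377.8633     2,645.0434
  8    10,512.50     7,420.5903    59,364.7224
  Σ                 10,446.1332    70,940.8165
P = 10,446.1332; D_Mac = 6.79111 half-year periods = 3.39555 yrs; D_mod = 3.39555/(1+0.0445) = 3.25089 yrs.
ΔP/P ≈ -D_mod · Δy = -3.25089 × (-0.0195) = +0.063392 = +6.3392%.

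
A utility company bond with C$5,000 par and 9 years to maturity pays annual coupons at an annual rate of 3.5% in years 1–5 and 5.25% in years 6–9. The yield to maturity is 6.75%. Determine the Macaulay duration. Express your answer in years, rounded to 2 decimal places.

7.69 years

Periodic yield y = 0.0675. Discount each cash flow and weight by its year:
  t   CF        PV=CF/(1+0.0675)^t    t·PV
  1       175.00       163.9344       163.9344
  2       175.00       153.5685       307.1371
  3       175.00       143.8581       431.5744
  4       175.00       134.7617       539.0468
  5       175.00       126.2405       631.2024
  6       262.50       177.3871     1,064.3225
  7       262.50       166.1706     1,163.1940
  8       262.50       155.6633     1,245.3064
  9     5,262.50     2,923.3523    26,310.1707
  Σ                  4,144.9365    31,855.8888
Price P = Σ PV = 4,144.9365.
Macaulay duration = Σ(t·PV) / P = 31,855.8888 / 4,144.9365 = 7.68549 years.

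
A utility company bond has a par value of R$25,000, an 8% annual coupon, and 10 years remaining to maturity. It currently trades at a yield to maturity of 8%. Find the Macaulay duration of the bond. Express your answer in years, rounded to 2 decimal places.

7.25 years

Periodic yield y = 0.08. Discount each cash flow and weight by its year:
  t   CF        PV=CF/(1+0.08)^t    t·PV
  1     2,000.00     1,851.8519     1,851.8519
  2     2,000.00     1,714.6776     3,429.3553
  3     2,000.00     1,587.6645     4,762.9934
  4     2,000.00     1,470.0597     5,880.2388
  5     2,000.00     1,361.1664     6,805.8320
  6     2,000.00     1,260.3393     7,562.0355
  7     2,000.00     1,166.9808     8,168.8655
  8     2,000.00     1,080.5378     8,644.3022
  9     2,000.00     1,000.4979     9,004.4814
  10   27,000.00    12,506.2242   125,062.2418
  Σ                 25,000.0000   181,172.1978
Price P = Σ PV = 25,000.0000.
Macaulay duration = Σ(t·PV) / P = 181,172.1978 / 25,000.0000 = 7.24689 years.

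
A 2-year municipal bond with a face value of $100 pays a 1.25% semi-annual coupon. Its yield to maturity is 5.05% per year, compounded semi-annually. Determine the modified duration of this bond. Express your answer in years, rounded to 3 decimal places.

Periodic yield y = 0.02525. First find Macaulay duration:
  t   CF        PV=CF/(1+0.02525)^t    t·PV
  1        0.625         0.6096         0.6096
  2        0.625         0.5946         1.1892
  3        0.625         0.5800         1.7399
  4      100.625        91.0724       364.2896
  Σ                     92.8566       367.8282
P = 92.8566; Macaulay duration = 367.8282 / 92.8566 = 3.96125 half-year periods = 1.98063 years.
Modified duration = D_Mac / (1 + y) = 1.98063 / 1.02525 = 1.93185 years.

1.932 years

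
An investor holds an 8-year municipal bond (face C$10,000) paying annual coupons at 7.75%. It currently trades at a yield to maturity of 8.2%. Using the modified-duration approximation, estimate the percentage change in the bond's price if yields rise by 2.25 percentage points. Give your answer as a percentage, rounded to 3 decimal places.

-12.946%

Periodic yield y = 0.082. Modified duration first:
  t   CF        PV=CF/(1+0.082)^t    t·PV
  1       775.00       716.2662       716.2662
  2       775.00       661.9835     1,323.9670
  3       775.00       611.8147     1,835.4442
  4       775.00       565.4480     2,261.7919
  5       775.00       522.5952     2,612.9759
  6       775.00       482.9900     2,897.9400
  7       775.00       446.3863     3,124.7042
  8    10,775.00     5,735.8686    45,886.9487
  Σ                  9,743.3525    60,660.0381
P = 9,743.3525; D_Mac = 6.22579 yrs; D_mod = 6.22579/(1+0.082) = 5.75396 yrs.
ΔP/P ≈ -D_mod · Δy = -5.75396 × (+0.0225) = -0.129464 = -12.9464%.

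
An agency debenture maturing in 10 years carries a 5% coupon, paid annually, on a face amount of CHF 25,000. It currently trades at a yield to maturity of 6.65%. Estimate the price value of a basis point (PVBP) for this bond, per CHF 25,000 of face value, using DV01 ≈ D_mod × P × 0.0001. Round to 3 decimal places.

Periodic yield y = 0.0665.
  t   CF        PV=CF/(1+0.0665)^t    t·PV
  1     1,250.00     1,172.0581     1,172.0581
  2     1,250.00     1,098.9762     2,197.9524
  3     1,250.00     1,030.4512     3,091.3536
  4     1,250.00       966.1990     3,864.7959
  5     1,250.00       905.9531     4,529.7655
  6     1,250.00       849.4638     5,096.7825
  7     1,250.00       796.4967     5,575.4771
  8     1,250.00       746.8324     5,974.6590
  9     1,250.00       700.2648     6,302.3829
  10   26,250.00    13,788.6170   137,886.1704
  Σ                 22,055.3123   175,691.3975
P = 22,055.3123; D_Mac = 7.96594 yrs; D_mod = 7.46924 yrs.
DV01 ≈ 7.46924 × 22,055.3123 × 0.0001 = 16.473643.

CHF 16.474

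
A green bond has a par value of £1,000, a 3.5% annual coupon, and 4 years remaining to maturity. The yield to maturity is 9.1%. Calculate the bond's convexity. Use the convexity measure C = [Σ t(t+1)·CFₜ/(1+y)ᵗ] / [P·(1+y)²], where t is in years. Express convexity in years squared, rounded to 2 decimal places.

With y = 0.091:
  t   CF        PV=CF/(1+0.091)^t    t·PV        t(t+1)·PV
  1        35.00        32.0807        32.0807          64.1613
  2        35.00        29.4048        58.8096         176.4289
  3        35.00        26.9522        80.8565         323.4261
  4     1,035.00       730.5355     2,922.1422      14,610.7108
  Σ                    818.9732     3,093.8890      15,174.7271
P = 818.9732.
Convexity = Σ t(t+1)·PV / [P·(1+y)²] = 15,174.7271 / (818.9732 × 1.190281) = 15.56688.

15.57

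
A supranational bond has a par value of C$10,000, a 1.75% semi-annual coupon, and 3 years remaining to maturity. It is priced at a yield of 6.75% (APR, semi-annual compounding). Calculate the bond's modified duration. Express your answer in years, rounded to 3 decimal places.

2.834 years

Periodic yield y = 0.03375. First find Macaulay duration:
  t   CF        PV=CF/(1+0.03375)^t    t·PV
  1        87.50        84.6433        84.6433
  2        87.50        81.8798       163.7597
  3        87.50        79.2066       237.6199
  4        87.50        76.6207       306.4827
  5        87.50        74.1192       370.5958
  6    10,087.50     8,265.9051    49,595.4303
  Σ                  8,662.3746    50,758.5316
P = 8,662.3746; Macaulay duration = 50,758.5316 / 8,662.3746 = 5.85966 half-year periods = 2.92983 years.
Modified duration = D_Mac / (1 + y) = 2.92983 / 1.03375 = 2.83417 years.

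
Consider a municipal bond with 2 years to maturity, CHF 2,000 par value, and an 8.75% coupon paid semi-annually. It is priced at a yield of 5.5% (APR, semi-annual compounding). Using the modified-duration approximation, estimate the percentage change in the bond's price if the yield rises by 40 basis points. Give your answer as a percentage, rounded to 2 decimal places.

Periodic yield y = 0.0275. Modified duration first:
  t   CF        PV=CF/(1+0.0275)^t    t·PV
  1        87.50        85.1582        85.1582
  2        87.50        82.8790       165.7580
  3        87.50        80.6608       241.9824
  4     2,087.50     1,872.8335     7,491.3339
  Σ                  2,121.5314     7,984.2324
P = 2,121.5314; D_Mac = 3.76343 half-year periods = 1.88171 yrs; D_mod = 1.88171/(1+0.0275) = 1.83135 yrs.
ΔP/P ≈ -D_mod · Δy = -1.83135 × (+0.004) = -0.007325 = -0.7325%.

-0.73%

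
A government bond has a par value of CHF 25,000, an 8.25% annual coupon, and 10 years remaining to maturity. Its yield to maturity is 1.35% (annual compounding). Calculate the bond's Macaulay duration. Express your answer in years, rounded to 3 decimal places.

Periodic yield y = 0.0135. Discount each cash flow and weight by its year:
  t   CF        PV=CF/(1+0.0135)^t    t·PV
  1     2,062.50     2,035.0271     2,035.0271
  2     2,062.50     2,007.9202     4,015.8404
  3     2,062.50     1,981.1744     5,943.5231
  4     2,062.50     1,954.7848     7,819.1391
  5     2,062.50     1,928.7467     9,643.7334
  6     2,062.50     1,903.0554    11,418.3326
  7     2,062.50     1,877.7064    13,143.9448
  8     2,062.50     1,852.6950    14,821.5601
  9     2,062.50     1,828.0168    16,452.1511
  10   27,062.50    23,666.3010   236,663.0098
  Σ                 41,035.4278   321,956.2615
Price P = Σ PV = 41,035.4278.
Macaulay duration = Σ(t·PV) / P = 321,956.2615 / 41,035.4278 = 7.84581 years.

7.846 years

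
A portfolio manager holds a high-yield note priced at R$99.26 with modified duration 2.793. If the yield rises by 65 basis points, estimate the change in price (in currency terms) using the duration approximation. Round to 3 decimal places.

-R$1.802

Duration approximation: ΔP/P ≈ -D_mod · Δy = -2.793 × (+0.0065) = -0.0181545.
ΔP ≈ 99.26 × (-0.0181545) = -1.80201567.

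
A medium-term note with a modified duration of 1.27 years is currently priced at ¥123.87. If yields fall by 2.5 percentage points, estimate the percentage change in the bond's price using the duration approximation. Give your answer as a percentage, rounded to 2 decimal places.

+3.18%

Duration approximation: ΔP/P ≈ -D_mod · Δy = -1.27 × (-0.025) = +0.031750.
As a percentage: +3.1750%.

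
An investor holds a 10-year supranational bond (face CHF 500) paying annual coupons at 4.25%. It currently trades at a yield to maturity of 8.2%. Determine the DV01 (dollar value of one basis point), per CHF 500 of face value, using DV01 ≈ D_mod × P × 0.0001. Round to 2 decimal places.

CHF 0.27

Periodic yield y = 0.082.
  t   CF        PV=CF/(1+0.082)^t    t·PV
  1        21.25        19.6396        19.6396
  2        21.25        18.1512        36.3023
  3        21.25        16.7756        50.3267
  4        21.25        15.5042        62.0169
  5        21.25        14.3292        71.6461
  6        21.25        13.2433        79.4596
  7        21.25        12.2396        85.6774
  8        21.25        11.3120        90.4963
  9        21.25        10.4547        94.0927
  10      521.25       237.0137     2,370.1371
  Σ                    368.6631     2,959.7947
P = 368.6631; D_Mac = 8.02845 yrs; D_mod = 7.42001 yrs.
DV01 ≈ 7.42001 × 368.6631 × 0.0001 = 0.273548.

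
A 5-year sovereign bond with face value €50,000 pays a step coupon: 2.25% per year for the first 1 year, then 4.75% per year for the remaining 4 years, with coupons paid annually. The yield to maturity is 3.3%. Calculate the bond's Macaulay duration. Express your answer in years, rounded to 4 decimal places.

4.6654 years

Periodic yield y = 0.033. Discount each cash flow and weight by its year:
  t   CF        PV=CF/(1+0.033)^t    t·PV
  1     1,125.00     1,089.0610     1,089.0610
  2     2,375.00     2,225.6813     4,451.3625
  3     2,375.00     2,154.5801     6,463.7404
  4     2,375.00     2,085.7504     8,343.0015
  5    52,375.00    44,526.8967   222,634.4837
  Σ                 52,081.9695   242,981.6490
Price P = Σ PV = 52,081.9695.
Macaulay duration = Σ(t·PV) / P = 242,981.6490 / 52,081.9695 = 4.66537 years.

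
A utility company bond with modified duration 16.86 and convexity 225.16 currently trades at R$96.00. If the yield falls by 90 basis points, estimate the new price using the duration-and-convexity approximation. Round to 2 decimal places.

R$111.44

Duration effect: -D_mod·Δy = -16.86 × (-0.009) = +0.151740
Convexity effect: ½·C·(Δy)² = 0.5 × 225.16 × (-0.009)² = +0.00911898
ΔP/P ≈ +0.151740 + 0.00911898 = +0.16085898
New price ≈ 96.00 × (1 + 0.16085898) = 111.44246208.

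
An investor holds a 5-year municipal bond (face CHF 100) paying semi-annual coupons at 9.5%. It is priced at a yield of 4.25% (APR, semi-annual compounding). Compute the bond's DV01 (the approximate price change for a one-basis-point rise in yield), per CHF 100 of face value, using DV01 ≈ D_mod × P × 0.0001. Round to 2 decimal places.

CHF 0.05

Periodic yield y = 0.02125.
  t   CF        PV=CF/(1+0.02125)^t    t·PV
  1         4.75         4.6512         4.6512
  2         4.75         4.5544         9.1088
  3         4.75         4.4596        13.3788
  4         4.75         4.3668        17.4673
  5         4.75         4.2760        21.3798
  6         4.75         4.1870        25.1219
  7         4.75         4.0999        28.6990
  8         4.75         4.0146        32.1164
  9         4.75         3.9310        35.3792
  10      104.75        84.8855       848.8547
  Σ                    123.4258     1,036.1570
P = 123.4258; D_Mac = 8.39498 half-year periods = 4.19749 yrs; D_mod = 4.11015 yrs.
DV01 ≈ 4.11015 × 123.4258 × 0.0001 = 0.050730.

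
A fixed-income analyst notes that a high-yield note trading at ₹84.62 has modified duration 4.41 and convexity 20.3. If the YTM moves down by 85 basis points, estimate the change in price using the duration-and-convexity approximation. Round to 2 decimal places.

+₹3.23

Duration effect: -D_mod·Δy = -4.41 × (-0.0085) = +0.037485
Convexity effect: ½·C·(Δy)² = 0.5 × 20.3 × (-0.0085)² = +0.0007333375
ΔP/P ≈ +0.037485 + 0.0007333375 = +0.0382183375
ΔP ≈ 84.62 × (+0.0382183375) = +3.23403571925.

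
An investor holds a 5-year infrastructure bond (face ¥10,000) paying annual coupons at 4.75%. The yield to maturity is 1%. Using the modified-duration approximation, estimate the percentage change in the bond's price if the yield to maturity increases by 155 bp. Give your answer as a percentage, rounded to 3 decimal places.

-7.069%

Periodic yield y = 0.01. Modified duration first:
  t   CF        PV=CF/(1+0.01)^t    t·PV
  1       475.00       470.2970       470.2970
  2       475.00       465.6406       931.2812
  3       475.00       461.0303     1,383.0910
  4       475.00       456.4657     1,825.8627
  5    10,475.00     9,966.6031    49,833.0154
  Σ                 11,820.0367    54,443.5473
P = 11,820.0367; D_Mac = 4.60604 yrs; D_mod = 4.60604/(1+0.01) = 4.56043 yrs.
ΔP/P ≈ -D_mod · Δy = -4.56043 × (+0.0155) = -0.070687 = -7.0687%.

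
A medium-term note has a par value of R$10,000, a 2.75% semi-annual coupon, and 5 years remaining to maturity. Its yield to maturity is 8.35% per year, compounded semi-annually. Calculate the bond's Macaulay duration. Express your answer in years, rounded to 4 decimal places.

Periodic yield y = 0.04175. Discount each cash flow and weight by its period:
  t   CF        PV=CF/(1+0.04175)^t    t·PV
  1       137.50       131.9894       131.9894
  2       137.50       126.6997       253.3995
  3       137.50       121.6220       364.8660
  4       137.50       116.7478       466.9912
  5       137.50       112.0689       560.3446
  6       137.50       107.5775       645.4653
  7       137.50       103.2662       722.8633
  8       137.50        99.1276       793.0209
  9       137.50        95.1549       856.3940
  10   10,137.50     6,734.3514    67,343.5143
  Σ                  7,748.6055    72,138.8484
Price P = Σ PV = 7,748.6055.
Macaulay duration = Σ(t·PV) / P = 72,138.8484 / 7,748.6055 = 9.30991 half-year periods.
In years: 9.30991 / 2 = 4.65496 years.

4.6550 years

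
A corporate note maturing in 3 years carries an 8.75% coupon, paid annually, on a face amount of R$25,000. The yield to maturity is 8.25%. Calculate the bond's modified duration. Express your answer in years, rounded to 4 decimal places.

2.5558 years

Periodic yield y = 0.0825. First find Macaulay duration:
  t   CF        PV=CF/(1+0.0825)^t    t·PV
  1     2,187.50     2,020.7852     2,020.7852
  2     2,187.50     1,866.7762     3,733.5524
  3    27,187.50    21,433.1281    64,299.3842
  Σ                 25,320.6895    70,053.7218
P = 25,320.6895; Macaulay duration = 70,053.7218 / 25,320.6895 = 2.76666 years.
Modified duration = D_Mac / (1 + y) = 2.76666 / 1.0825 = 2.55581 years.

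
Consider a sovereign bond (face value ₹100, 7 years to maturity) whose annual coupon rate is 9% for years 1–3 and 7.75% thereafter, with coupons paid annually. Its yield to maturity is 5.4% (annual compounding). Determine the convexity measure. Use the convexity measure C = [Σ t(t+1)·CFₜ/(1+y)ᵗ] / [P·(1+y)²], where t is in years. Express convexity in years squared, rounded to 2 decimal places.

With y = 0.054:
  t   CF        PV=CF/(1+0.054)^t    t·PV        t(t+1)·PV
  1         9.00         8.5389         8.5389          17.0778
  2         9.00         8.1014        16.2028          48.6085
  3         9.00         7.6864        23.0591          92.2363
  4         7.75         6.2797        25.1188         125.5941
  5         7.75         5.9580        29.7899         178.7392
  6         7.75         5.6527        33.9164         237.4145
  7       107.75        74.5647       521.9526       4,175.6206
  Σ                    116.7817       658.5785       4,875.2911
P = 116.7817.
Convexity = Σ t(t+1)·PV / [P·(1+y)²] = 4,875.2911 / (116.7817 × 1.110916) = 37.57893.

37.58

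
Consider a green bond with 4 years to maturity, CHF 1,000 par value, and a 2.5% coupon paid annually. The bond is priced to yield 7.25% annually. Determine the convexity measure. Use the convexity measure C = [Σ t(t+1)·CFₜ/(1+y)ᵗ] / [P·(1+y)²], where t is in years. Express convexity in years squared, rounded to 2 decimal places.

With y = 0.0725:
  t   CF        PV=CF/(1+0.0725)^t    t·PV        t(t+1)·PV
  1        25.00        23.3100        23.3100          46.6200
  2        25.00        21.7343        43.4686         130.4057
  3        25.00        20.2651        60.7952         243.1808
  4     1,025.00       774.7020     3,098.8079      15,494.0395
  Σ                    840.0114     3,226.3817      15,914.2461
P = 840.0114.
Convexity = Σ t(t+1)·PV / [P·(1+y)²] = 15,914.2461 / (840.0114 × 1.150256) = 16.47048.

16.47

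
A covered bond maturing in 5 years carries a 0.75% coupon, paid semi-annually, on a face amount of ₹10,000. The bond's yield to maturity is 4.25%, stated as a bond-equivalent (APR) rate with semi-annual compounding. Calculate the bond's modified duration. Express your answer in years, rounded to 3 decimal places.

Periodic yield y = 0.02125. First find Macaulay duration:
  t   CF        PV=CF/(1+0.02125)^t    t·PV
  1        37.50        36.7197        36.7197
  2        37.50        35.9556        71.9113
  3        37.50        35.2075       105.6225
  4        37.50        34.4749       137.8996
  5        37.50        33.7576       168.7878
  6        37.50        33.0551       198.3308
  7        37.50        32.3673       226.5713
  8        37.50        31.6938       253.5506
  9        37.50        31.0343       279.3091
  10   10,037.50     8,134.0130    81,340.1301
  Σ                  8,438.2789    82,818.8328
P = 8,438.2789; Macaulay duration = 82,818.8328 / 8,438.2789 = 9.81466 half-year periods = 4.90733 years.
Modified duration = D_Mac / (1 + y) = 4.90733 / 1.02125 = 4.80522 years.

4.805 years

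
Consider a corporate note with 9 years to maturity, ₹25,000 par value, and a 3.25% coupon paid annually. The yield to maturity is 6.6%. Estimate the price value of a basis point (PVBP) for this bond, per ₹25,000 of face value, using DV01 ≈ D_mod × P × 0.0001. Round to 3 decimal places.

Periodic yield y = 0.066.
  t   CF        PV=CF/(1+0.066)^t    t·PV
  1       812.50       762.1951       762.1951
  2       812.50       715.0048     1,430.0096
  3       812.50       670.7362     2,012.2086
  4       812.50       629.2085     2,516.8338
  5       812.50       590.2518     2,951.2592
  6       812.50       553.7072     3,322.2430
  7       812.50       519.4251     3,635.9757
  8       812.50       487.2656     3,898.1246
  9    25,812.50    14,521.6253   130,694.6278
  Σ                 19,449.4196   151,223.4775
P = 19,449.4196; D_Mac = 7.77522 yrs; D_mod = 7.29383 yrs.
DV01 ≈ 7.29383 × 19,449.4196 × 0.0001 = 14.186067.

₹14.186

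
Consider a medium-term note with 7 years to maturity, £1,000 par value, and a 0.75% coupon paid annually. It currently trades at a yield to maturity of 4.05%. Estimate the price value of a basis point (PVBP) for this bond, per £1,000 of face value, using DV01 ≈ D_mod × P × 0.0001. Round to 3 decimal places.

£0.526

Periodic yield y = 0.0405.
  t   CF        PV=CF/(1+0.0405)^t    t·PV
  1         7.50         7.2081         7.2081
  2         7.50         6.9275        13.8550
  3         7.50         6.6579        19.9736
  4         7.50         6.3987        25.5949
  5         7.50         6.1497        30.7483
  6         7.50         5.9103        35.4617
  7     1,007.50       763.0455     5,341.3188
  Σ                    802.2977     5,474.1604
P = 802.2977; D_Mac = 6.82310 yrs; D_mod = 6.55752 yrs.
DV01 ≈ 6.55752 × 802.2977 × 0.0001 = 0.526109.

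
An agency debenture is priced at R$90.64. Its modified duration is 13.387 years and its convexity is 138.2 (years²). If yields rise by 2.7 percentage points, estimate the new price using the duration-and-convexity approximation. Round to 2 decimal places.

R$62.44

Duration effect: -D_mod·Δy = -13.387 × (+0.027) = -0.361449
Convexity effect: ½·C·(Δy)² = 0.5 × 138.2 × (0.027)² = +0.0503739
ΔP/P ≈ -0.361449 + 0.0503739 = -0.3110751
New price ≈ 90.64 × (1 - 0.3110751) = 62.444152936.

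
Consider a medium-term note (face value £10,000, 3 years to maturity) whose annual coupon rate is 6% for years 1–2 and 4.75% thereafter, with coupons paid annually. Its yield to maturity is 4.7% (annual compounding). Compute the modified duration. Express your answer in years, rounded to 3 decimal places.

Periodic yield y = 0.047. First find Macaulay duration:
  t   CF        PV=CF/(1+0.047)^t    t·PV
  1       600.00       573.0659       573.0659
  2       600.00       547.3409     1,094.6818
  3    10,475.00     9,126.7044    27,380.1133
  Σ                 10,247.1112    29,047.8610
P = 10,247.1112; Macaulay duration = 29,047.8610 / 10,247.1112 = 2.83474 years.
Modified duration = D_Mac / (1 + y) = 2.83474 / 1.047 = 2.70748 years.

2.707 years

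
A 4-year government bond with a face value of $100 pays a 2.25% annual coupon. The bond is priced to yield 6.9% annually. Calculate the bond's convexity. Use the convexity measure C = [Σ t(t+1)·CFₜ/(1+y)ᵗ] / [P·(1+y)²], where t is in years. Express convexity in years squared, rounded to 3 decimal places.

16.668

With y = 0.069:
  t   CF        PV=CF/(1+0.069)^t    t·PV        t(t+1)·PV
  1         2.25         2.1048         2.1048           4.2095
  2         2.25         1.9689         3.9378          11.8135
  3         2.25         1.8418         5.5255          22.1020
  4       102.25        78.2983       313.1933       1,565.9666
  Σ                     84.2138       324.7614       1,604.0916
P = 84.2138.
Convexity = Σ t(t+1)·PV / [P·(1+y)²] = 1,604.0916 / (84.2138 × 1.142761) = 16.66826.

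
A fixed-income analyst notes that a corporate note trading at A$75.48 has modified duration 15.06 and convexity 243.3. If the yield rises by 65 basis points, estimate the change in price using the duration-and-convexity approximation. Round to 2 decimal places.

-A$7.00

Duration effect: -D_mod·Δy = -15.06 × (+0.0065) = -0.097890
Convexity effect: ½·C·(Δy)² = 0.5 × 243.3 × (0.0065)² = +0.0051397125
ΔP/P ≈ -0.097890 + 0.0051397125 = -0.0927502875
ΔP ≈ 75.48 × (-0.0927502875) = -7.0007917005.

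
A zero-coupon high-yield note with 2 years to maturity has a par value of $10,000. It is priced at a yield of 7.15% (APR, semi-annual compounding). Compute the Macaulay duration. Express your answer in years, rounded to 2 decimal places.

A zero-coupon bond has a single cash flow at maturity, so its Macaulay duration equals its maturity: 2 years.
(Equivalently: 4 semi-annual periods ÷ 2 = 2 years.)

2.00 years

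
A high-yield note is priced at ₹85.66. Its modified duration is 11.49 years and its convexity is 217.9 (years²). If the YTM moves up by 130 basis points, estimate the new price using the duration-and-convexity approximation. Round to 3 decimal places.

Duration effect: -D_mod·Δy = -11.49 × (+0.013) = -0.149370
Convexity effect: ½·C·(Δy)² = 0.5 × 217.9 × (0.013)² = +0.01841255
ΔP/P ≈ -0.149370 + 0.01841255 = -0.13095745
New price ≈ 85.66 × (1 - 0.13095745) = 74.442184833.

₹74.442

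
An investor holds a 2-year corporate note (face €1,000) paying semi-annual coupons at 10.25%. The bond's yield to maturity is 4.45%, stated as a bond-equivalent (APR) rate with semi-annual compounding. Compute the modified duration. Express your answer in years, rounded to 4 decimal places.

Periodic yield y = 0.02225. First find Macaulay duration:
  t   CF        PV=CF/(1+0.02225)^t    t·PV
  1        51.25        50.1345        50.1345
  2        51.25        49.0433        98.0866
  3        51.25        47.9758       143.9275
  4     1,051.25       962.6702     3,850.6808
  Σ                  1,109.8238     4,142.8294
P = 1,109.8238; Macaulay duration = 4,142.8294 / 1,109.8238 = 3.73287 half-year periods = 1.86644 years.
Modified duration = D_Mac / (1 + y) = 1.86644 / 1.02225 = 1.82581 years.

1.8258 years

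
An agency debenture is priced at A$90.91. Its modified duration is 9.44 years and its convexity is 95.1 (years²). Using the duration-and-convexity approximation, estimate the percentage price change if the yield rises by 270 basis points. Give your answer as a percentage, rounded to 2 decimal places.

Duration effect: -D_mod·Δy = -9.44 × (+0.027) = -0.254880
Convexity effect: ½·C·(Δy)² = 0.5 × 95.1 × (0.027)² = +0.03466395
ΔP/P ≈ -0.254880 + 0.03466395 = -0.22021605
= -22.021605%.

-22.02%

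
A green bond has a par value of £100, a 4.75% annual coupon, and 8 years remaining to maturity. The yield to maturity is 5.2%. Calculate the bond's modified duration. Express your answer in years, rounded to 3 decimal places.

6.482 years

Periodic yield y = 0.052. First find Macaulay duration:
  t   CF        PV=CF/(1+0.052)^t    t·PV
  1         4.75         4.5152         4.5152
  2         4.75         4.2920         8.5840
  3         4.75         4.0799        12.2396
  4         4.75         3.8782        15.5128
  5         4.75         3.6865        18.4325
  6         4.75         3.5043        21.0257
  7         4.75         3.3311        23.3175
  8       104.75        69.8278       558.6221
  Σ                     97.1149       662.2495
P = 97.1149; Macaulay duration = 662.2495 / 97.1149 = 6.81923 years.
Modified duration = D_Mac / (1 + y) = 6.81923 / 1.052 = 6.48216 years.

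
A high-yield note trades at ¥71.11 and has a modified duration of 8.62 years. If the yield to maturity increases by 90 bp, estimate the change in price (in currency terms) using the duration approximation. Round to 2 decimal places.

Duration approximation: ΔP/P ≈ -D_mod · Δy = -8.62 × (+0.009) = -0.077580.
ΔP ≈ 71.11 × (-0.077580) = -5.5167138.

-¥5.52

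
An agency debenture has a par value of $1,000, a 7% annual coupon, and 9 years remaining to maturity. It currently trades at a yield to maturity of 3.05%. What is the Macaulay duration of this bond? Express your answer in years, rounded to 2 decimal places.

Periodic yield y = 0.0305. Discount each cash flow and weight by its year:
  t   CF        PV=CF/(1+0.0305)^t    t·PV
  1        70.00        67.9282        67.9282
  2        70.00        65.9177       131.8354
  3        70.00        63.9667       191.9001
  4        70.00        62.0735       248.2939
  5        70.00        60.2363       301.1813
  6        70.00        58.4534       350.7206
  7        70.00        56.7234       397.0636
  8        70.00        55.0445       440.3561
  9     1,070.00       816.4918     7,348.4259
  Σ                  1,306.8355     9,477.7053
Price P = Σ PV = 1,306.8355.
Macaulay duration = Σ(t·PV) / P = 9,477.7053 / 1,306.8355 = 7.25241 years.

7.25 years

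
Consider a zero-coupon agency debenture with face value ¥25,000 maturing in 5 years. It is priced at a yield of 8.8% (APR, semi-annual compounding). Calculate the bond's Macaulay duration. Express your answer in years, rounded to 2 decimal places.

A zero-coupon bond has a single cash flow at maturity, so its Macaulay duration equals its maturity: 5 years.
(Equivalently: 10 semi-annual periods ÷ 2 = 5 years.)

5.00 years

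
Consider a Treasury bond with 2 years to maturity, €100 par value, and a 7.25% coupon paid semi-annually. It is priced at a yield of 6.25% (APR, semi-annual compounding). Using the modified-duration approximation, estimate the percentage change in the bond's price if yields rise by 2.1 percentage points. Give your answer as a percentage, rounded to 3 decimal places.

-3.866%

Periodic yield y = 0.03125. Modified duration first:
  t   CF        PV=CF/(1+0.03125)^t    t·PV
  1        3.625         3.5152         3.5152
  2        3.625         3.4086         6.8173
  3        3.625         3.3053         9.9160
  4      103.625        91.6239       366.4955
  Σ                    101.8530       386.7440
P = 101.8530; D_Mac = 3.79708 half-year periods = 1.89854 yrs; D_mod = 1.89854/(1+0.03125) = 1.84101 yrs.
ΔP/P ≈ -D_mod · Δy = -1.84101 × (+0.021) = -0.038661 = -3.8661%.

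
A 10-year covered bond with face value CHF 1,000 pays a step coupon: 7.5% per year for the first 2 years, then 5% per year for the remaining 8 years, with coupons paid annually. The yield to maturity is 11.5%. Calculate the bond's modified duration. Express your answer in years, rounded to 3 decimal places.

Periodic yield y = 0.115. First find Macaulay duration:
  t   CF        PV=CF/(1+0.115)^t    t·PV
  1        75.00        67.2646        67.2646
  2        75.00        60.3270       120.6539
  3        50.00        36.0699       108.2098
  4        50.00        32.3497       129.3989
  5        50.00        29.0132       145.0660
  6        50.00        26.0208       156.1249
  7        50.00        23.3370       163.3593
  8        50.00        20.9301       167.4407
  9        50.00        18.7714       168.9424
  10    1,050.00       353.5417     3,535.4168
  Σ                    667.6254     4,761.8774
P = 667.6254; Macaulay duration = 4,761.8774 / 667.6254 = 7.13256 years.
Modified duration = D_Mac / (1 + y) = 7.13256 / 1.115 = 6.39691 years.

6.397 years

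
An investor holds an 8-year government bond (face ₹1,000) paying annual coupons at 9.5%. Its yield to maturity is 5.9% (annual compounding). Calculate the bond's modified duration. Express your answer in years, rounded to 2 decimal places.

5.82 years

Periodic yield y = 0.059. First find Macaulay duration:
  t   CF        PV=CF/(1+0.059)^t    t·PV
  1        95.00        89.7073        89.7073
  2        95.00        84.7094       169.4188
  3        95.00        79.9900       239.9700
  4        95.00        75.5335       302.1341
  5        95.00        71.3253       356.6267
  6        95.00        67.3516       404.1095
  7        95.00        63.5992       445.1946
  8     1,095.00       692.2237     5,537.7893
  Σ                  1,224.4400     7,544.9503
P = 1,224.4400; Macaulay duration = 7,544.9503 / 1,224.4400 = 6.16196 years.
Modified duration = D_Mac / (1 + y) = 6.16196 / 1.059 = 5.81866 years.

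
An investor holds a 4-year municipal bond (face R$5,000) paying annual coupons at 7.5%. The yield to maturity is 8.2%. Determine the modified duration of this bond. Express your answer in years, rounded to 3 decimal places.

3.323 years

Periodic yield y = 0.082. First find Macaulay duration:
  t   CF        PV=CF/(1+0.082)^t    t·PV
  1       375.00       346.5804       346.5804
  2       375.00       320.3146       640.6292
  3       375.00       296.0394       888.1181
  4     5,375.00     3,921.6554    15,686.6215
  Σ                  4,884.5898    17,561.9492
P = 4,884.5898; Macaulay duration = 17,561.9492 / 4,884.5898 = 3.59538 years.
Modified duration = D_Mac / (1 + y) = 3.59538 / 1.082 = 3.32290 years.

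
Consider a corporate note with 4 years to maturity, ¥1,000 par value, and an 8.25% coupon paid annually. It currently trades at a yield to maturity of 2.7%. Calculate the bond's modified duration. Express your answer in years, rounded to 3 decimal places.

Periodic yield y = 0.027. First find Macaulay duration:
  t   CF        PV=CF/(1+0.027)^t    t·PV
  1        82.50        80.3311        80.3311
  2        82.50        78.2191       156.4383
  3        82.50        76.1628       228.4883
  4     1,082.50       973.0746     3,892.2983
  Σ                  1,207.7875     4,357.5559
P = 1,207.7875; Macaulay duration = 4,357.5559 / 1,207.7875 = 3.60788 years.
Modified duration = D_Mac / (1 + y) = 3.60788 / 1.027 = 3.51303 years.

3.513 years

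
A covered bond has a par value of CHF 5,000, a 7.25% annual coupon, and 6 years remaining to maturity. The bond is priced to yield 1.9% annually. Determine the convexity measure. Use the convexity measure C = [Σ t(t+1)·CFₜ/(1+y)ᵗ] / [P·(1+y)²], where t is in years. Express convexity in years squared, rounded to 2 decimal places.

With y = 0.019:
  t   CF        PV=CF/(1+0.019)^t    t·PV        t(t+1)·PV
  1       362.50       355.7409       355.7409         711.4818
  2       362.50       349.1079       698.2157       2,094.6472
  3       362.50       342.5985     1,027.7955       4,111.1820
  4       362.50       336.2105     1,344.8420       6,724.2100
  5       362.50       329.9416     1,649.7081       9,898.2483
  6     5,362.50     4,789.8532    28,739.1191     201,173.8334
  Σ                  6,503.4526    33,815.4213     224,713.6029
P = 6,503.4526.
Convexity = Σ t(t+1)·PV / [P·(1+y)²] = 224,713.6029 / (6,503.4526 × 1.038361) = 33.27645.

33.28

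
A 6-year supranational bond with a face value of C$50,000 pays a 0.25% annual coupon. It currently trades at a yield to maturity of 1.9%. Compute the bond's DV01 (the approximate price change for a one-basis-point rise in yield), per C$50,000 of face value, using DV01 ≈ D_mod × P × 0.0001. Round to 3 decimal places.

Periodic yield y = 0.019.
  t   CF        PV=CF/(1+0.019)^t    t·PV
  1       125.00       122.6693       122.6693
  2       125.00       120.3820       240.7641
  3       125.00       118.1374       354.4122
  4       125.00       115.9347       463.7386
  5       125.00       113.7730       568.8648
  6    50,125.00    44,772.2873   268,633.7236
  Σ                 45,363.1836   270,384.1726
P = 45,363.1836; D_Mac = 5.96043 yrs; D_mod = 5.84930 yrs.
DV01 ≈ 5.84930 × 45,363.1836 × 0.0001 = 26.534266.

C$26.534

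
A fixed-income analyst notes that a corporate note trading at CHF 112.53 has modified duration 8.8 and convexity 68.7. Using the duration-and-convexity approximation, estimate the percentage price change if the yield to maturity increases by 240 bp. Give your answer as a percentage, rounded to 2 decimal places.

-19.14%

Duration effect: -D_mod·Δy = -8.8 × (+0.024) = -0.211200
Convexity effect: ½·C·(Δy)² = 0.5 × 68.7 × (0.024)² = +0.0197856
ΔP/P ≈ -0.211200 + 0.0197856 = -0.1914144
= -19.14144%.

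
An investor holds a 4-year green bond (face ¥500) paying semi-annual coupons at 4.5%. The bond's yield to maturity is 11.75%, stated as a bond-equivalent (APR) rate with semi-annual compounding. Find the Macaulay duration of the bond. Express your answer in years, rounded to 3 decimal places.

3.655 years

Periodic yield y = 0.05875. Discount each cash flow and weight by its period:
  t   CF        PV=CF/(1+0.05875)^t    t·PV
  1        11.25        10.6257        10.6257
  2        11.25        10.0361        20.0722
  3        11.25         9.4792        28.4376
  4        11.25         8.9532        35.8128
  5        11.25         8.4564        42.2820
  6        11.25         7.9872        47.9229
  7        11.25         7.5439        52.8076
  8       511.25       323.8068     2,590.4542
  Σ                    386.8886     2,828.4152
Price P = Σ PV = 386.8886.
Macaulay duration = Σ(t·PV) / P = 2,828.4152 / 386.8886 = 7.31067 half-year periods.
In years: 7.31067 / 2 = 3.65534 years.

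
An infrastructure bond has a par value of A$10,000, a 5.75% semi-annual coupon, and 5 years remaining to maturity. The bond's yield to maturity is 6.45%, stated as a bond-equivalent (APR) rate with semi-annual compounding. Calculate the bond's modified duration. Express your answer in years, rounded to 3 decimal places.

Periodic yield y = 0.03225. First find Macaulay duration:
  t   CF        PV=CF/(1+0.03225)^t    t·PV
  1       287.50       278.5178       278.5178
  2       287.50       269.8162       539.6325
  3       287.50       261.3865       784.1595
  4       287.50       253.2202     1,012.8806
  5       287.50       245.3089     1,226.5447
  6       287.50       237.6449     1,425.8694
  7       287.50       230.2203     1,611.5421
  8       287.50       223.0277     1,784.2212
  9       287.50       216.0597     1,944.5376
  10   10,287.50     7,489.6398    74,896.3982
  Σ                  9,704.8421    85,504.3036
P = 9,704.8421; Macaulay duration = 85,504.3036 / 9,704.8421 = 8.81048 half-year periods = 4.40524 years.
Modified duration = D_Mac / (1 + y) = 4.40524 / 1.03225 = 4.26761 years.

4.268 years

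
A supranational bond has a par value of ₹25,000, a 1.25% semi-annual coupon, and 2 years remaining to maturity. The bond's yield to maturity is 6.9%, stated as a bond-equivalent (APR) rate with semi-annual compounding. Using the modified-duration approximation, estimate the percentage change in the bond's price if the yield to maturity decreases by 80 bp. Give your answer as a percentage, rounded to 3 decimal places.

Periodic yield y = 0.0345. Modified duration first:
  t   CF        PV=CF/(1+0.0345)^t    t·PV
  1       156.25       151.0391       151.0391
  2       156.25       146.0021       292.0042
  3       156.25       141.1330       423.3990
  4    25,156.25    21,964.6315    87,858.5261
  Σ                 22,402.8057    88,724.9684
P = 22,402.8057; D_Mac = 3.96044 half-year periods = 1.98022 yrs; D_mod = 1.98022/(1+0.0345) = 1.91418 yrs.
ΔP/P ≈ -D_mod · Δy = -1.91418 × (-0.008) = +0.015313 = +1.5313%.

+1.531%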